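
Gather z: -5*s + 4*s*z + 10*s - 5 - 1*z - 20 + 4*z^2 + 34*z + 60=5*s + 4*z^2 + z*(4*s + 33) + 35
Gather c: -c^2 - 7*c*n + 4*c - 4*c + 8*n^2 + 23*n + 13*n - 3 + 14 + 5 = -c^2 - 7*c*n + 8*n^2 + 36*n + 16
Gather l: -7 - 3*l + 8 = 1 - 3*l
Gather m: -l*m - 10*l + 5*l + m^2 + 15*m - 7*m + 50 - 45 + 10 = -5*l + m^2 + m*(8 - l) + 15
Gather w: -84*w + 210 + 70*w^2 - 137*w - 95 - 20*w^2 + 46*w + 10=50*w^2 - 175*w + 125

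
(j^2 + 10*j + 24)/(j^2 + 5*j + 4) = (j + 6)/(j + 1)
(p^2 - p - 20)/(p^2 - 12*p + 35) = (p + 4)/(p - 7)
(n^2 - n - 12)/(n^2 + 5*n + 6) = (n - 4)/(n + 2)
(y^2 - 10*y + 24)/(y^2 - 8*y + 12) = (y - 4)/(y - 2)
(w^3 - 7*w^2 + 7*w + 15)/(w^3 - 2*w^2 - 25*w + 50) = (w^2 - 2*w - 3)/(w^2 + 3*w - 10)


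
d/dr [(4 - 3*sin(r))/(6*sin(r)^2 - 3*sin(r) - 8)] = 6*(3*sin(r)^2 - 8*sin(r) + 6)*cos(r)/(6*sin(r)^2 - 3*sin(r) - 8)^2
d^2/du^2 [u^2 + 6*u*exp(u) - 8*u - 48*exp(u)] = 6*u*exp(u) - 36*exp(u) + 2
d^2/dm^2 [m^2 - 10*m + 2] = 2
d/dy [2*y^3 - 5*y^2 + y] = 6*y^2 - 10*y + 1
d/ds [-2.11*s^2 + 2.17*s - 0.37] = 2.17 - 4.22*s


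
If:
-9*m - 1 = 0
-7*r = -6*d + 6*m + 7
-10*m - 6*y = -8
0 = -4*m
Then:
No Solution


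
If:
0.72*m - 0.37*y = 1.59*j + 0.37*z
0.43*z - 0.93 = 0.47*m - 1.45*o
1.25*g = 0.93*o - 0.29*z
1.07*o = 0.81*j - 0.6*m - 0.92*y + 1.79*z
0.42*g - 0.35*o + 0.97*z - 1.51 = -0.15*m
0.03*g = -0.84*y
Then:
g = 0.64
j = 1.09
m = 3.04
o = 1.25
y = -0.02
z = 1.26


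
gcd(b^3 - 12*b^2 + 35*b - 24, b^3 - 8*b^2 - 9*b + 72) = b^2 - 11*b + 24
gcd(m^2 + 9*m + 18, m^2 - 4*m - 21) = m + 3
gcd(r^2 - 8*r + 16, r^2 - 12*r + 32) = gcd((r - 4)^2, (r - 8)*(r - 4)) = r - 4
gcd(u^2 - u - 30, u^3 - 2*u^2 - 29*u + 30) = u^2 - u - 30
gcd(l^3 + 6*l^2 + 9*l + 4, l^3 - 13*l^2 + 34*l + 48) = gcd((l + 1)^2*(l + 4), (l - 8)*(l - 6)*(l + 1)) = l + 1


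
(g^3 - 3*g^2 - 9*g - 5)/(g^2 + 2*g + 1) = g - 5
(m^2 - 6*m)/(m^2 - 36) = m/(m + 6)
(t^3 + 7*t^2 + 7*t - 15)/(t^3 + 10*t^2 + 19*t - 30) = (t + 3)/(t + 6)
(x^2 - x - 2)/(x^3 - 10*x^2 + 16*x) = (x + 1)/(x*(x - 8))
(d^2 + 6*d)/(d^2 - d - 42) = d/(d - 7)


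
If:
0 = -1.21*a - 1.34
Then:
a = -1.11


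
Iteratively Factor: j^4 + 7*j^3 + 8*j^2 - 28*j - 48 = (j + 2)*(j^3 + 5*j^2 - 2*j - 24) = (j + 2)*(j + 4)*(j^2 + j - 6) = (j - 2)*(j + 2)*(j + 4)*(j + 3)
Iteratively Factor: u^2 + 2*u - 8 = (u - 2)*(u + 4)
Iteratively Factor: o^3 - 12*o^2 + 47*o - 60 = (o - 5)*(o^2 - 7*o + 12) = (o - 5)*(o - 4)*(o - 3)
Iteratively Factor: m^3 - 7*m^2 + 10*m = (m - 5)*(m^2 - 2*m) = m*(m - 5)*(m - 2)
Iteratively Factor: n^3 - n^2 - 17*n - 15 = (n + 3)*(n^2 - 4*n - 5) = (n + 1)*(n + 3)*(n - 5)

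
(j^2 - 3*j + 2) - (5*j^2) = -4*j^2 - 3*j + 2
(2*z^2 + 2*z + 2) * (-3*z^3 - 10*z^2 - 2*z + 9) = -6*z^5 - 26*z^4 - 30*z^3 - 6*z^2 + 14*z + 18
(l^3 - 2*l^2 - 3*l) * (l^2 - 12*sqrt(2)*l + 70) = l^5 - 12*sqrt(2)*l^4 - 2*l^4 + 24*sqrt(2)*l^3 + 67*l^3 - 140*l^2 + 36*sqrt(2)*l^2 - 210*l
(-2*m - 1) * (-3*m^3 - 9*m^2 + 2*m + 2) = 6*m^4 + 21*m^3 + 5*m^2 - 6*m - 2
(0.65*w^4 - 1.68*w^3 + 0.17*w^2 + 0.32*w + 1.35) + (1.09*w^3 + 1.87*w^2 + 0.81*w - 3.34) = 0.65*w^4 - 0.59*w^3 + 2.04*w^2 + 1.13*w - 1.99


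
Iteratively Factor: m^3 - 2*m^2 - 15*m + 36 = (m + 4)*(m^2 - 6*m + 9) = (m - 3)*(m + 4)*(m - 3)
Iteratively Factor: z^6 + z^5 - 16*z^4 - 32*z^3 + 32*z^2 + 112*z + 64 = (z - 2)*(z^5 + 3*z^4 - 10*z^3 - 52*z^2 - 72*z - 32) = (z - 2)*(z + 1)*(z^4 + 2*z^3 - 12*z^2 - 40*z - 32) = (z - 2)*(z + 1)*(z + 2)*(z^3 - 12*z - 16) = (z - 4)*(z - 2)*(z + 1)*(z + 2)*(z^2 + 4*z + 4) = (z - 4)*(z - 2)*(z + 1)*(z + 2)^2*(z + 2)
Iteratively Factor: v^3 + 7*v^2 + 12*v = (v)*(v^2 + 7*v + 12) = v*(v + 4)*(v + 3)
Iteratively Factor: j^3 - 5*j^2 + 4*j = (j - 4)*(j^2 - j) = j*(j - 4)*(j - 1)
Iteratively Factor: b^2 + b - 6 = (b + 3)*(b - 2)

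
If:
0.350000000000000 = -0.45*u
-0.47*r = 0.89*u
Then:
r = 1.47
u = -0.78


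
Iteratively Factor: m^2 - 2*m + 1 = (m - 1)*(m - 1)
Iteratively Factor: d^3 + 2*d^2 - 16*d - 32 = (d + 2)*(d^2 - 16) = (d + 2)*(d + 4)*(d - 4)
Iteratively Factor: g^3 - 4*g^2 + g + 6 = (g - 3)*(g^2 - g - 2) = (g - 3)*(g + 1)*(g - 2)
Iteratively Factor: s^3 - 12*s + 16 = (s - 2)*(s^2 + 2*s - 8) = (s - 2)*(s + 4)*(s - 2)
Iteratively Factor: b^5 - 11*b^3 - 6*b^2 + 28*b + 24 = (b + 2)*(b^4 - 2*b^3 - 7*b^2 + 8*b + 12) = (b - 2)*(b + 2)*(b^3 - 7*b - 6) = (b - 3)*(b - 2)*(b + 2)*(b^2 + 3*b + 2) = (b - 3)*(b - 2)*(b + 1)*(b + 2)*(b + 2)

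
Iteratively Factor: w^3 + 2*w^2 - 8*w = (w)*(w^2 + 2*w - 8) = w*(w + 4)*(w - 2)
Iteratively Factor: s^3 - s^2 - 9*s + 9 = (s + 3)*(s^2 - 4*s + 3) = (s - 3)*(s + 3)*(s - 1)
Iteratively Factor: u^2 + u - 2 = (u - 1)*(u + 2)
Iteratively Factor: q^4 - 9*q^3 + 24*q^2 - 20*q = (q - 5)*(q^3 - 4*q^2 + 4*q) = (q - 5)*(q - 2)*(q^2 - 2*q) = (q - 5)*(q - 2)^2*(q)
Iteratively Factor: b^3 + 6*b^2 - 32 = (b + 4)*(b^2 + 2*b - 8) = (b + 4)^2*(b - 2)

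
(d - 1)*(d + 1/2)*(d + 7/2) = d^3 + 3*d^2 - 9*d/4 - 7/4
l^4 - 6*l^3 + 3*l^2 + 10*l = l*(l - 5)*(l - 2)*(l + 1)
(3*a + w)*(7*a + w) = 21*a^2 + 10*a*w + w^2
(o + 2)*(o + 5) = o^2 + 7*o + 10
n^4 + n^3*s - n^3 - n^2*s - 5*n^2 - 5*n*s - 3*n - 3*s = (n - 3)*(n + 1)^2*(n + s)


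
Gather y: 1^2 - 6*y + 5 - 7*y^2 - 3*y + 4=-7*y^2 - 9*y + 10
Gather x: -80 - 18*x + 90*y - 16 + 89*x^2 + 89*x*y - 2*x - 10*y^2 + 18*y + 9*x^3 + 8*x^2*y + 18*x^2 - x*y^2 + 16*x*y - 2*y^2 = 9*x^3 + x^2*(8*y + 107) + x*(-y^2 + 105*y - 20) - 12*y^2 + 108*y - 96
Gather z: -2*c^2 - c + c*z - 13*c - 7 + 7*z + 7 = -2*c^2 - 14*c + z*(c + 7)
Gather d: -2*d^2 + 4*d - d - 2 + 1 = -2*d^2 + 3*d - 1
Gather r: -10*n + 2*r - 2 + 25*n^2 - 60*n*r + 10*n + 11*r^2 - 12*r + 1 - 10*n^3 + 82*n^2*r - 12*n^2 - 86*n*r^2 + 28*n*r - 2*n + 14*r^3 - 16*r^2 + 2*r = -10*n^3 + 13*n^2 - 2*n + 14*r^3 + r^2*(-86*n - 5) + r*(82*n^2 - 32*n - 8) - 1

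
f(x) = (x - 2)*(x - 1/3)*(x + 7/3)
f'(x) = (x - 2)*(x - 1/3) + (x - 2)*(x + 7/3) + (x - 1/3)*(x + 7/3)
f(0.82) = -1.81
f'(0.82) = -2.76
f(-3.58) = -27.22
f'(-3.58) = 33.67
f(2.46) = 4.69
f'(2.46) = 13.38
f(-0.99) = 5.32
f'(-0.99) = -1.84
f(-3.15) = -14.65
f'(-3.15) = 24.99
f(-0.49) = 3.78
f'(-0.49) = -4.06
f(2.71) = 8.51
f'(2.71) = 17.25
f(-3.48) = -23.96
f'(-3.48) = 31.55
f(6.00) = 188.89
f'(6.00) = 103.22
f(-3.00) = -11.11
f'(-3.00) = 22.22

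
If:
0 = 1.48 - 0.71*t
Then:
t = 2.08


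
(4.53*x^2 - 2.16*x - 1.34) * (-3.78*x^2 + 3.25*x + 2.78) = -17.1234*x^4 + 22.8873*x^3 + 10.6386*x^2 - 10.3598*x - 3.7252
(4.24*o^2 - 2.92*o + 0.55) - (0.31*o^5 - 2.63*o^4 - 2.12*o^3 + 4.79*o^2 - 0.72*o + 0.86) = -0.31*o^5 + 2.63*o^4 + 2.12*o^3 - 0.55*o^2 - 2.2*o - 0.31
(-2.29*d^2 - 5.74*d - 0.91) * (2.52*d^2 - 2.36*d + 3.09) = -5.7708*d^4 - 9.0604*d^3 + 4.1771*d^2 - 15.589*d - 2.8119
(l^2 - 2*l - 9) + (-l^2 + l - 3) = -l - 12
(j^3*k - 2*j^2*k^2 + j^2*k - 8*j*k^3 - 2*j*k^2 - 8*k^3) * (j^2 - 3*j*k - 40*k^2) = j^5*k - 5*j^4*k^2 + j^4*k - 42*j^3*k^3 - 5*j^3*k^2 + 104*j^2*k^4 - 42*j^2*k^3 + 320*j*k^5 + 104*j*k^4 + 320*k^5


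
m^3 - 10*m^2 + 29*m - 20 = (m - 5)*(m - 4)*(m - 1)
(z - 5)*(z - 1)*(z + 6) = z^3 - 31*z + 30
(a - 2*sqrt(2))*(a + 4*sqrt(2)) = a^2 + 2*sqrt(2)*a - 16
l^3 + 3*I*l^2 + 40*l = l*(l - 5*I)*(l + 8*I)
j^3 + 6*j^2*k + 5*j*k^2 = j*(j + k)*(j + 5*k)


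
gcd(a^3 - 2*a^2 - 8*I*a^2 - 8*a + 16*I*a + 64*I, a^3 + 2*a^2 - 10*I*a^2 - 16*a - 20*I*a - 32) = a^2 + a*(2 - 8*I) - 16*I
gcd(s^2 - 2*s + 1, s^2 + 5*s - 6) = s - 1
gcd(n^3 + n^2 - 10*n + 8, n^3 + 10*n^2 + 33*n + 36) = n + 4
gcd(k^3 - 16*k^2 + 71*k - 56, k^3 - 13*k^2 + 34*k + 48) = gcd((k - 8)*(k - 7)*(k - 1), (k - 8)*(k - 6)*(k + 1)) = k - 8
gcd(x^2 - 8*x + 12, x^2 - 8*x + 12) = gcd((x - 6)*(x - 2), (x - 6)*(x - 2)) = x^2 - 8*x + 12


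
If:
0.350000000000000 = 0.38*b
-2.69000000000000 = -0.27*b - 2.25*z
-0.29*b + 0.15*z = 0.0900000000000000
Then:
No Solution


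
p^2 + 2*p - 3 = (p - 1)*(p + 3)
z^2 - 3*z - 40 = (z - 8)*(z + 5)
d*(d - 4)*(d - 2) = d^3 - 6*d^2 + 8*d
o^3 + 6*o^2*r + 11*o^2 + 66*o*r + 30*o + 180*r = (o + 5)*(o + 6)*(o + 6*r)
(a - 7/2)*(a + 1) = a^2 - 5*a/2 - 7/2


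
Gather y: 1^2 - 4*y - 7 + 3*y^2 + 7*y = 3*y^2 + 3*y - 6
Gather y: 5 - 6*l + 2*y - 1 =-6*l + 2*y + 4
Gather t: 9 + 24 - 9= 24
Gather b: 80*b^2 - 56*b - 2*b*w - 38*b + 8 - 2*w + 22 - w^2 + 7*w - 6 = 80*b^2 + b*(-2*w - 94) - w^2 + 5*w + 24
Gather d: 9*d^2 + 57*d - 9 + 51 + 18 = 9*d^2 + 57*d + 60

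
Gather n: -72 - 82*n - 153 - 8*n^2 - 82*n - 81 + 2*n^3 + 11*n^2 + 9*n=2*n^3 + 3*n^2 - 155*n - 306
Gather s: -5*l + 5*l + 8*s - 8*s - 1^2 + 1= 0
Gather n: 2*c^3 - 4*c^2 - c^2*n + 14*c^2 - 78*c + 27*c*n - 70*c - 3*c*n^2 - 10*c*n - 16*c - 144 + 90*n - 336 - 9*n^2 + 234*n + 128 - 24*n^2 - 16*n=2*c^3 + 10*c^2 - 164*c + n^2*(-3*c - 33) + n*(-c^2 + 17*c + 308) - 352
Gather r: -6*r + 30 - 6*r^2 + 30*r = -6*r^2 + 24*r + 30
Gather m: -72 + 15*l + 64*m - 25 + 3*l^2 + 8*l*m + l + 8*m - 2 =3*l^2 + 16*l + m*(8*l + 72) - 99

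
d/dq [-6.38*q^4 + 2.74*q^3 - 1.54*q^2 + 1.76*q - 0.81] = -25.52*q^3 + 8.22*q^2 - 3.08*q + 1.76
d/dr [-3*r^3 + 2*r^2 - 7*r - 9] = -9*r^2 + 4*r - 7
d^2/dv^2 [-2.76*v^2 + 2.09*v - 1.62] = -5.52000000000000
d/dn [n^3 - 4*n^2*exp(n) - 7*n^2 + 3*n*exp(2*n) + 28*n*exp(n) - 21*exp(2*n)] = -4*n^2*exp(n) + 3*n^2 + 6*n*exp(2*n) + 20*n*exp(n) - 14*n - 39*exp(2*n) + 28*exp(n)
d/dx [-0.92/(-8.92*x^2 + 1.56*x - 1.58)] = (1.4352 - 16.4128*x)/(8.92*x^2 - 1.56*x + 1.58)^2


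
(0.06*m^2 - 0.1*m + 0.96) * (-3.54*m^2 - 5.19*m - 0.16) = -0.2124*m^4 + 0.0426*m^3 - 2.889*m^2 - 4.9664*m - 0.1536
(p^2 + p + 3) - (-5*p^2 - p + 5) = 6*p^2 + 2*p - 2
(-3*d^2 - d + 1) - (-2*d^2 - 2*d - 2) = -d^2 + d + 3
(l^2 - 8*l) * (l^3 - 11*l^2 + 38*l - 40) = l^5 - 19*l^4 + 126*l^3 - 344*l^2 + 320*l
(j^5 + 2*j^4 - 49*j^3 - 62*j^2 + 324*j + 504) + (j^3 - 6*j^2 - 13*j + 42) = j^5 + 2*j^4 - 48*j^3 - 68*j^2 + 311*j + 546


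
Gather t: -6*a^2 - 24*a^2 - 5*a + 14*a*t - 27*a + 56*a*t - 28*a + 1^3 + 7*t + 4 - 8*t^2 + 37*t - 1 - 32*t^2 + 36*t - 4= -30*a^2 - 60*a - 40*t^2 + t*(70*a + 80)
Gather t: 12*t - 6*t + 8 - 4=6*t + 4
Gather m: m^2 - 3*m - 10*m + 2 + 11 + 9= m^2 - 13*m + 22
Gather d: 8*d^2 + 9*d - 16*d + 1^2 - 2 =8*d^2 - 7*d - 1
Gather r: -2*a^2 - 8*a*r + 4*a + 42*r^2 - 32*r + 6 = -2*a^2 + 4*a + 42*r^2 + r*(-8*a - 32) + 6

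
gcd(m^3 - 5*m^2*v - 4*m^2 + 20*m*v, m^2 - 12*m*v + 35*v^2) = -m + 5*v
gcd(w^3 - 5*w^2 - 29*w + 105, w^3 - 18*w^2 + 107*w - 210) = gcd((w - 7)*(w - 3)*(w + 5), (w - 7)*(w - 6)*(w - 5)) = w - 7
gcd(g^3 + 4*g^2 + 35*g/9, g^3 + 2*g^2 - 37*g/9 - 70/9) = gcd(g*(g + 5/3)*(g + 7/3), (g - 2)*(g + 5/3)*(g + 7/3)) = g^2 + 4*g + 35/9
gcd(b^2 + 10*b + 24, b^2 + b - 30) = b + 6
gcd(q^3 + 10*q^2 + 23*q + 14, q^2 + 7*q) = q + 7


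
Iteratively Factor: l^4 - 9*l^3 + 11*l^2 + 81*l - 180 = (l + 3)*(l^3 - 12*l^2 + 47*l - 60) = (l - 3)*(l + 3)*(l^2 - 9*l + 20) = (l - 5)*(l - 3)*(l + 3)*(l - 4)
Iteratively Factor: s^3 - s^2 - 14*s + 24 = (s - 3)*(s^2 + 2*s - 8) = (s - 3)*(s - 2)*(s + 4)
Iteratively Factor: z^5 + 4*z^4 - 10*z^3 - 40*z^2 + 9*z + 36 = (z + 3)*(z^4 + z^3 - 13*z^2 - z + 12) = (z - 3)*(z + 3)*(z^3 + 4*z^2 - z - 4) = (z - 3)*(z + 3)*(z + 4)*(z^2 - 1) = (z - 3)*(z - 1)*(z + 3)*(z + 4)*(z + 1)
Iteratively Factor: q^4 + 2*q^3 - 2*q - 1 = (q - 1)*(q^3 + 3*q^2 + 3*q + 1) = (q - 1)*(q + 1)*(q^2 + 2*q + 1) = (q - 1)*(q + 1)^2*(q + 1)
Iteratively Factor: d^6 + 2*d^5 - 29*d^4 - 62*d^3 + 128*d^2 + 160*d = (d - 2)*(d^5 + 4*d^4 - 21*d^3 - 104*d^2 - 80*d) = d*(d - 2)*(d^4 + 4*d^3 - 21*d^2 - 104*d - 80) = d*(d - 2)*(d + 4)*(d^3 - 21*d - 20) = d*(d - 5)*(d - 2)*(d + 4)*(d^2 + 5*d + 4) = d*(d - 5)*(d - 2)*(d + 4)^2*(d + 1)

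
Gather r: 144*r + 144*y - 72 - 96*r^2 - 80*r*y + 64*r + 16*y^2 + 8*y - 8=-96*r^2 + r*(208 - 80*y) + 16*y^2 + 152*y - 80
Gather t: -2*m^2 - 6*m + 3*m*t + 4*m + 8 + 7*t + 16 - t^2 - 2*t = -2*m^2 - 2*m - t^2 + t*(3*m + 5) + 24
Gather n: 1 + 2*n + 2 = 2*n + 3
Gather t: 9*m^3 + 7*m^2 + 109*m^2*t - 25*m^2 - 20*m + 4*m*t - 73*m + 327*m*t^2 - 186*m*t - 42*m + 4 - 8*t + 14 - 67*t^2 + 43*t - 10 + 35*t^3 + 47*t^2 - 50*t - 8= 9*m^3 - 18*m^2 - 135*m + 35*t^3 + t^2*(327*m - 20) + t*(109*m^2 - 182*m - 15)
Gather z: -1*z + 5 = 5 - z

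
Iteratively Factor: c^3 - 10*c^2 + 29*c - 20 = (c - 1)*(c^2 - 9*c + 20) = (c - 4)*(c - 1)*(c - 5)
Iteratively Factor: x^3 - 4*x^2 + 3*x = (x - 3)*(x^2 - x) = (x - 3)*(x - 1)*(x)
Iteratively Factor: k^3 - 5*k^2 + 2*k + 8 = (k - 4)*(k^2 - k - 2) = (k - 4)*(k + 1)*(k - 2)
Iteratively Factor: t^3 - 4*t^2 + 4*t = (t - 2)*(t^2 - 2*t) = t*(t - 2)*(t - 2)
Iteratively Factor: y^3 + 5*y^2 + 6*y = (y)*(y^2 + 5*y + 6) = y*(y + 3)*(y + 2)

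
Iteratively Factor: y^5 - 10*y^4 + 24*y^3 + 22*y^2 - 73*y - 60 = (y + 1)*(y^4 - 11*y^3 + 35*y^2 - 13*y - 60) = (y - 3)*(y + 1)*(y^3 - 8*y^2 + 11*y + 20) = (y - 5)*(y - 3)*(y + 1)*(y^2 - 3*y - 4) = (y - 5)*(y - 4)*(y - 3)*(y + 1)*(y + 1)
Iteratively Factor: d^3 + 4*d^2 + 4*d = (d + 2)*(d^2 + 2*d) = (d + 2)^2*(d)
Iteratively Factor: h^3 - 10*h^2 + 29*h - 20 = (h - 1)*(h^2 - 9*h + 20) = (h - 4)*(h - 1)*(h - 5)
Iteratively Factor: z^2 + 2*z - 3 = (z + 3)*(z - 1)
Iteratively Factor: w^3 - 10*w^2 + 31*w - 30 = (w - 2)*(w^2 - 8*w + 15) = (w - 5)*(w - 2)*(w - 3)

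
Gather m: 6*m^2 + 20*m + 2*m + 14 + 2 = 6*m^2 + 22*m + 16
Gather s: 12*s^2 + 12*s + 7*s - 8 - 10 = 12*s^2 + 19*s - 18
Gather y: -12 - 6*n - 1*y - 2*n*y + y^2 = -6*n + y^2 + y*(-2*n - 1) - 12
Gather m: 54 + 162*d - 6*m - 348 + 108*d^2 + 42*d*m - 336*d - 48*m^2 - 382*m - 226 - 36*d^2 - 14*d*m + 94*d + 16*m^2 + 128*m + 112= 72*d^2 - 80*d - 32*m^2 + m*(28*d - 260) - 408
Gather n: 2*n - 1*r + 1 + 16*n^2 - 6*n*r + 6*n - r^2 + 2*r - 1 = 16*n^2 + n*(8 - 6*r) - r^2 + r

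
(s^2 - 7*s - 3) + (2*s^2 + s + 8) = 3*s^2 - 6*s + 5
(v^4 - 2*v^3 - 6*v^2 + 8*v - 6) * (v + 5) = v^5 + 3*v^4 - 16*v^3 - 22*v^2 + 34*v - 30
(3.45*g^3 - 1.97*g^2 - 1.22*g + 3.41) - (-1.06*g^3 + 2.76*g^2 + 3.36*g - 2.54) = 4.51*g^3 - 4.73*g^2 - 4.58*g + 5.95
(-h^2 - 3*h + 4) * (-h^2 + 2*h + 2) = h^4 + h^3 - 12*h^2 + 2*h + 8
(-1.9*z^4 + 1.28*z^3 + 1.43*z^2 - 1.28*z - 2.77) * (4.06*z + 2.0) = -7.714*z^5 + 1.3968*z^4 + 8.3658*z^3 - 2.3368*z^2 - 13.8062*z - 5.54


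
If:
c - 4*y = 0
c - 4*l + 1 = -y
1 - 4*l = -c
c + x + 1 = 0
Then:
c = 0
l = 1/4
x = -1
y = 0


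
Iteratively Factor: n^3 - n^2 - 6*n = (n + 2)*(n^2 - 3*n) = n*(n + 2)*(n - 3)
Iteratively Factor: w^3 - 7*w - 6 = (w - 3)*(w^2 + 3*w + 2) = (w - 3)*(w + 2)*(w + 1)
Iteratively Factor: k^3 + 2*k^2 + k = (k + 1)*(k^2 + k) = k*(k + 1)*(k + 1)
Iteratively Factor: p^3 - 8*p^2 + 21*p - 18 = (p - 2)*(p^2 - 6*p + 9) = (p - 3)*(p - 2)*(p - 3)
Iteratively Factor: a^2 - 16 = (a + 4)*(a - 4)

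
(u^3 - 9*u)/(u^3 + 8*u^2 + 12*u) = (u^2 - 9)/(u^2 + 8*u + 12)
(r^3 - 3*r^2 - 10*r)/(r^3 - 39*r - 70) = r*(r - 5)/(r^2 - 2*r - 35)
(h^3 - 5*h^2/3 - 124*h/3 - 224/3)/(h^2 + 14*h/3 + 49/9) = 3*(h^2 - 4*h - 32)/(3*h + 7)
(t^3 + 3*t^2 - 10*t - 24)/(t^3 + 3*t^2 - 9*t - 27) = (t^2 + 6*t + 8)/(t^2 + 6*t + 9)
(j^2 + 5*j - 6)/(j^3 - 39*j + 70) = (j^2 + 5*j - 6)/(j^3 - 39*j + 70)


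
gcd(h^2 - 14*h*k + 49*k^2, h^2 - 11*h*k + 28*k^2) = h - 7*k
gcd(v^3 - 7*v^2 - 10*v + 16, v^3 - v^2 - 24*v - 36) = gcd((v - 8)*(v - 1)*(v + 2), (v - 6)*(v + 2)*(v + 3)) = v + 2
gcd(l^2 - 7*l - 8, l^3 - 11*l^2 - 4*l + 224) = l - 8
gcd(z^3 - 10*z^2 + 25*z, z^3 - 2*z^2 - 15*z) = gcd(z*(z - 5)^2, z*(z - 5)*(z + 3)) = z^2 - 5*z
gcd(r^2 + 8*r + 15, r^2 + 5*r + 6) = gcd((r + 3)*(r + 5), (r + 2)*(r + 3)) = r + 3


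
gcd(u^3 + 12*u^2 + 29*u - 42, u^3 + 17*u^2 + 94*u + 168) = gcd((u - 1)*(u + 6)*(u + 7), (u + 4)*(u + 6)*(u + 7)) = u^2 + 13*u + 42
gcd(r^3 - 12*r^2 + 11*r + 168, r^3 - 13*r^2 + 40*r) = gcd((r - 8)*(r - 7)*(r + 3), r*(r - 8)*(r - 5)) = r - 8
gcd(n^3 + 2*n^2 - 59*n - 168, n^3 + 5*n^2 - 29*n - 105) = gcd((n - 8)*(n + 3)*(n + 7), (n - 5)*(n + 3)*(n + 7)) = n^2 + 10*n + 21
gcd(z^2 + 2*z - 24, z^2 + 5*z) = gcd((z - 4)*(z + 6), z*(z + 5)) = 1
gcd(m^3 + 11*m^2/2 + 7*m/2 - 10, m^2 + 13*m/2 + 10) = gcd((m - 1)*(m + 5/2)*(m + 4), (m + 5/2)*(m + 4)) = m^2 + 13*m/2 + 10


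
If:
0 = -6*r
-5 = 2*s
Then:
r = 0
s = -5/2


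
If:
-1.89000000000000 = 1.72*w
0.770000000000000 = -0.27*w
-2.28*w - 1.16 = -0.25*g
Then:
No Solution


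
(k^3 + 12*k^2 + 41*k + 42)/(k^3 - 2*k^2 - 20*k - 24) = (k^2 + 10*k + 21)/(k^2 - 4*k - 12)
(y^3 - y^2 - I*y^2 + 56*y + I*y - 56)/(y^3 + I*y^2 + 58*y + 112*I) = (y - 1)/(y + 2*I)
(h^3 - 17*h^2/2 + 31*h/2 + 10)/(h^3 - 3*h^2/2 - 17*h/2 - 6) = (2*h^2 - 9*h - 5)/(2*h^2 + 5*h + 3)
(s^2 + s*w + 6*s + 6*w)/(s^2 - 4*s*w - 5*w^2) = (s + 6)/(s - 5*w)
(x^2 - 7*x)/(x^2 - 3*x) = (x - 7)/(x - 3)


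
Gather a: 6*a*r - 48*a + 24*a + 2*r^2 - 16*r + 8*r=a*(6*r - 24) + 2*r^2 - 8*r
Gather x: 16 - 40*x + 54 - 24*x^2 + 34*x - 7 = -24*x^2 - 6*x + 63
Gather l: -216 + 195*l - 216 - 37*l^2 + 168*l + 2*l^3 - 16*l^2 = 2*l^3 - 53*l^2 + 363*l - 432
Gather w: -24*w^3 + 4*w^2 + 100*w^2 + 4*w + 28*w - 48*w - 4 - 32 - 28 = -24*w^3 + 104*w^2 - 16*w - 64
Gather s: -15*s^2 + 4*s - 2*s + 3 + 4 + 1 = -15*s^2 + 2*s + 8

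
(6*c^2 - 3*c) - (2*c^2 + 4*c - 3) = 4*c^2 - 7*c + 3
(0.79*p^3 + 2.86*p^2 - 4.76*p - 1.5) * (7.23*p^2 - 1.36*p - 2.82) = 5.7117*p^5 + 19.6034*p^4 - 40.5322*p^3 - 12.4366*p^2 + 15.4632*p + 4.23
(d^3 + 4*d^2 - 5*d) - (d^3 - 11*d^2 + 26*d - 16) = 15*d^2 - 31*d + 16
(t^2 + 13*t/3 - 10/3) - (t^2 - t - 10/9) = 16*t/3 - 20/9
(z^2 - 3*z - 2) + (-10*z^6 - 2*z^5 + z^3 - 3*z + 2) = -10*z^6 - 2*z^5 + z^3 + z^2 - 6*z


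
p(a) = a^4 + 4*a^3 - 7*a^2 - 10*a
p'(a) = 4*a^3 + 12*a^2 - 14*a - 10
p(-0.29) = 2.22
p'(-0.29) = -5.03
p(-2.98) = -59.36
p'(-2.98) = 32.43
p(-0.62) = 2.70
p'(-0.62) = 2.34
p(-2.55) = -44.06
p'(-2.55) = 37.40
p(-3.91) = -73.30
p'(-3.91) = -10.91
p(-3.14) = -64.24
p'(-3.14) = 28.44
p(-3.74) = -74.11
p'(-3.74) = 0.96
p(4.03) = 371.58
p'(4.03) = 390.27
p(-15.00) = 35700.00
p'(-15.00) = -10600.00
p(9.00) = 8820.00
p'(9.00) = 3752.00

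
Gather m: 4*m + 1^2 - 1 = 4*m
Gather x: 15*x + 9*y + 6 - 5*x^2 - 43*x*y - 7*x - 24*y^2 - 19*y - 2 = -5*x^2 + x*(8 - 43*y) - 24*y^2 - 10*y + 4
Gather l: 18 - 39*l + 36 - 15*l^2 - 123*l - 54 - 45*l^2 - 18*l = -60*l^2 - 180*l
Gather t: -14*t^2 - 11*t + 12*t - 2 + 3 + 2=-14*t^2 + t + 3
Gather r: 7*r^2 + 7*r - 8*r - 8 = 7*r^2 - r - 8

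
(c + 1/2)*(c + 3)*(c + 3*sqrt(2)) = c^3 + 7*c^2/2 + 3*sqrt(2)*c^2 + 3*c/2 + 21*sqrt(2)*c/2 + 9*sqrt(2)/2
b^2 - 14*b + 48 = (b - 8)*(b - 6)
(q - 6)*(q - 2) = q^2 - 8*q + 12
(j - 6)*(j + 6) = j^2 - 36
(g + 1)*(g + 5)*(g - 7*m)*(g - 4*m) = g^4 - 11*g^3*m + 6*g^3 + 28*g^2*m^2 - 66*g^2*m + 5*g^2 + 168*g*m^2 - 55*g*m + 140*m^2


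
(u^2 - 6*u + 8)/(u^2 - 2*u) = (u - 4)/u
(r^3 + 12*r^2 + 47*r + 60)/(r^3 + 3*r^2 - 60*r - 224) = (r^2 + 8*r + 15)/(r^2 - r - 56)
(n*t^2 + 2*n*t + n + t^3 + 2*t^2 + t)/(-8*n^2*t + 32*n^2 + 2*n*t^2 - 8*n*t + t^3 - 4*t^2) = (n*t^2 + 2*n*t + n + t^3 + 2*t^2 + t)/(-8*n^2*t + 32*n^2 + 2*n*t^2 - 8*n*t + t^3 - 4*t^2)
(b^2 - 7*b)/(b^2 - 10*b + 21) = b/(b - 3)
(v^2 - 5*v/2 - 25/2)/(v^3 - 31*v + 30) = (v + 5/2)/(v^2 + 5*v - 6)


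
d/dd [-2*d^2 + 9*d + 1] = 9 - 4*d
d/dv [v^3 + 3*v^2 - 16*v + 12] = 3*v^2 + 6*v - 16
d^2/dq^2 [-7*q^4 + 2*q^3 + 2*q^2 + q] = -84*q^2 + 12*q + 4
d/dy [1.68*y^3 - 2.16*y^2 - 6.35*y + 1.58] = 5.04*y^2 - 4.32*y - 6.35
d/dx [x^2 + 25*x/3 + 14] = 2*x + 25/3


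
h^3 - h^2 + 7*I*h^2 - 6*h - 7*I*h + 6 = (h - 1)*(h + I)*(h + 6*I)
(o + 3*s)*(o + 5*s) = o^2 + 8*o*s + 15*s^2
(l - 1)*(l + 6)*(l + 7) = l^3 + 12*l^2 + 29*l - 42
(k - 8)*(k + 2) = k^2 - 6*k - 16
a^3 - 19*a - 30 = (a - 5)*(a + 2)*(a + 3)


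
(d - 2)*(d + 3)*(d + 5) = d^3 + 6*d^2 - d - 30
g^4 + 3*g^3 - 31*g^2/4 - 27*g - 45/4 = (g - 3)*(g + 1/2)*(g + 5/2)*(g + 3)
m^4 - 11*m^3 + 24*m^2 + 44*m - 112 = (m - 7)*(m - 4)*(m - 2)*(m + 2)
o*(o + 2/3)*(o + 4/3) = o^3 + 2*o^2 + 8*o/9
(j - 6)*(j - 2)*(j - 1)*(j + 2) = j^4 - 7*j^3 + 2*j^2 + 28*j - 24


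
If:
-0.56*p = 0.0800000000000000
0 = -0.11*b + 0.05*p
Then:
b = -0.06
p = -0.14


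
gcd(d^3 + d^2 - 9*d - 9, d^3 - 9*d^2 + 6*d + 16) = d + 1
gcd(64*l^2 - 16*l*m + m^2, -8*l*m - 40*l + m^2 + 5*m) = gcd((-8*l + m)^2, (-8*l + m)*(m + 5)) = 8*l - m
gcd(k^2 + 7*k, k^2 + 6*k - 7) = k + 7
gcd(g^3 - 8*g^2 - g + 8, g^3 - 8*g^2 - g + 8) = g^3 - 8*g^2 - g + 8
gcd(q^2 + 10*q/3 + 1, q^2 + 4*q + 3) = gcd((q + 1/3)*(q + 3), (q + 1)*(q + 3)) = q + 3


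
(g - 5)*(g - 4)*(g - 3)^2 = g^4 - 15*g^3 + 83*g^2 - 201*g + 180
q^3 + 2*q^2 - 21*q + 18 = (q - 3)*(q - 1)*(q + 6)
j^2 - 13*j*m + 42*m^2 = (j - 7*m)*(j - 6*m)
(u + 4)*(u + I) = u^2 + 4*u + I*u + 4*I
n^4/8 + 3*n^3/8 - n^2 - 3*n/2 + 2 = (n/4 + 1)*(n/2 + 1)*(n - 2)*(n - 1)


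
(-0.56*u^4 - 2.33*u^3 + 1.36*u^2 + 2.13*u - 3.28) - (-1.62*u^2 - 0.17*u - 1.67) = -0.56*u^4 - 2.33*u^3 + 2.98*u^2 + 2.3*u - 1.61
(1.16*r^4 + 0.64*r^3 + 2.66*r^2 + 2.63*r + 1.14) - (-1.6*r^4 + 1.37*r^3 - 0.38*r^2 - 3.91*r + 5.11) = 2.76*r^4 - 0.73*r^3 + 3.04*r^2 + 6.54*r - 3.97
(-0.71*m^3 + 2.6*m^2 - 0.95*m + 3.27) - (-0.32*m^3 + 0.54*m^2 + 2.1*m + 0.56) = -0.39*m^3 + 2.06*m^2 - 3.05*m + 2.71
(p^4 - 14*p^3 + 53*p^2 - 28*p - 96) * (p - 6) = p^5 - 20*p^4 + 137*p^3 - 346*p^2 + 72*p + 576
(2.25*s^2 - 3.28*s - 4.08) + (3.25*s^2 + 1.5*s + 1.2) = 5.5*s^2 - 1.78*s - 2.88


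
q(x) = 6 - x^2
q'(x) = -2*x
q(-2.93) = -2.58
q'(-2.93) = 5.86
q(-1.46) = 3.87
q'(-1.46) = 2.92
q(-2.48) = -0.15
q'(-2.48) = 4.96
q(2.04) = 1.84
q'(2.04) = -4.08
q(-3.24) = -4.50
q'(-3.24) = 6.48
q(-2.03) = 1.88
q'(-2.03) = 4.06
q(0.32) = 5.90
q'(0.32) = -0.64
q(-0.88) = 5.23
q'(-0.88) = 1.76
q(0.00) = 6.00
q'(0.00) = 0.00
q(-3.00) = -3.00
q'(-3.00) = 6.00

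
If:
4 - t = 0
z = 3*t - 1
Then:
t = 4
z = 11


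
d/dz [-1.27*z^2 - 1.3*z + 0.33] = -2.54*z - 1.3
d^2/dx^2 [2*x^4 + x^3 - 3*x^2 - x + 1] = 24*x^2 + 6*x - 6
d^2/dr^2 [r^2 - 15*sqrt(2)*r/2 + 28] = 2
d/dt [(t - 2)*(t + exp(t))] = t + (t - 2)*(exp(t) + 1) + exp(t)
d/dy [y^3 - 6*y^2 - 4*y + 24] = 3*y^2 - 12*y - 4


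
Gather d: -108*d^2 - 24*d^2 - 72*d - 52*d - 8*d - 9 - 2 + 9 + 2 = -132*d^2 - 132*d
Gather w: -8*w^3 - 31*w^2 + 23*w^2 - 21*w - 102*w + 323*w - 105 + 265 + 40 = -8*w^3 - 8*w^2 + 200*w + 200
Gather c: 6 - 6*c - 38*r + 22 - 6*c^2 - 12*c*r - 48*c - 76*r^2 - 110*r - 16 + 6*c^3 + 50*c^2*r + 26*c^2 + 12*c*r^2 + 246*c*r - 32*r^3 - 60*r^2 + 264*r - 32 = 6*c^3 + c^2*(50*r + 20) + c*(12*r^2 + 234*r - 54) - 32*r^3 - 136*r^2 + 116*r - 20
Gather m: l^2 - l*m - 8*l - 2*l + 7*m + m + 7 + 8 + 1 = l^2 - 10*l + m*(8 - l) + 16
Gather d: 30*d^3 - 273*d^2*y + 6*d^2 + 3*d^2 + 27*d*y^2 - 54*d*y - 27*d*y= 30*d^3 + d^2*(9 - 273*y) + d*(27*y^2 - 81*y)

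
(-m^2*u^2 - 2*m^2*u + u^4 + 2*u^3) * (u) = -m^2*u^3 - 2*m^2*u^2 + u^5 + 2*u^4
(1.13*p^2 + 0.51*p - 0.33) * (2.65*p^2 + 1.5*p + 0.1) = 2.9945*p^4 + 3.0465*p^3 + 0.00349999999999995*p^2 - 0.444*p - 0.033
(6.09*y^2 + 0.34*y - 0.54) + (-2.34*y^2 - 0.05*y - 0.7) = 3.75*y^2 + 0.29*y - 1.24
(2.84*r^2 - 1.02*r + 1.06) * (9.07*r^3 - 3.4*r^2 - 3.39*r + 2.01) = 25.7588*r^5 - 18.9074*r^4 + 3.4546*r^3 + 5.5622*r^2 - 5.6436*r + 2.1306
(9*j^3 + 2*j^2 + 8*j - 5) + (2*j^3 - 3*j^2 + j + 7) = 11*j^3 - j^2 + 9*j + 2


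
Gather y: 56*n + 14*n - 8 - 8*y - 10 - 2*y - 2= 70*n - 10*y - 20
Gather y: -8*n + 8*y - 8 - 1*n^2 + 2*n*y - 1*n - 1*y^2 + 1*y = -n^2 - 9*n - y^2 + y*(2*n + 9) - 8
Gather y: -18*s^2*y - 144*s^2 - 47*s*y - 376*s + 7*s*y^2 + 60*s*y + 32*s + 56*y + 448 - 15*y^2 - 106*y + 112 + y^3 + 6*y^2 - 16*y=-144*s^2 - 344*s + y^3 + y^2*(7*s - 9) + y*(-18*s^2 + 13*s - 66) + 560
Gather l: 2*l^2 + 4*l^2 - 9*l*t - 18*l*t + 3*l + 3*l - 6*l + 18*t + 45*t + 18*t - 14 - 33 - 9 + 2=6*l^2 - 27*l*t + 81*t - 54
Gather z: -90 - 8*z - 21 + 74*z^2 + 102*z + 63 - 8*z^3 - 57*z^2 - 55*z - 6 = -8*z^3 + 17*z^2 + 39*z - 54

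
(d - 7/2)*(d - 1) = d^2 - 9*d/2 + 7/2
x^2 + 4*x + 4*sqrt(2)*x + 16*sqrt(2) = (x + 4)*(x + 4*sqrt(2))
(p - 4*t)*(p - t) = p^2 - 5*p*t + 4*t^2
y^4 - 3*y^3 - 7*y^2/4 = y^2*(y - 7/2)*(y + 1/2)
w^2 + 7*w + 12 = (w + 3)*(w + 4)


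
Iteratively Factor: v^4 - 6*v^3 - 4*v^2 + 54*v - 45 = (v - 1)*(v^3 - 5*v^2 - 9*v + 45) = (v - 5)*(v - 1)*(v^2 - 9) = (v - 5)*(v - 1)*(v + 3)*(v - 3)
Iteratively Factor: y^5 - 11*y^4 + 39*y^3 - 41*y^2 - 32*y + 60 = (y - 5)*(y^4 - 6*y^3 + 9*y^2 + 4*y - 12) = (y - 5)*(y - 2)*(y^3 - 4*y^2 + y + 6) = (y - 5)*(y - 3)*(y - 2)*(y^2 - y - 2) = (y - 5)*(y - 3)*(y - 2)*(y + 1)*(y - 2)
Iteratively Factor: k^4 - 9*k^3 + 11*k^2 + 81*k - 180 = (k - 3)*(k^3 - 6*k^2 - 7*k + 60) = (k - 4)*(k - 3)*(k^2 - 2*k - 15) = (k - 5)*(k - 4)*(k - 3)*(k + 3)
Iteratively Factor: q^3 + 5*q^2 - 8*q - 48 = (q + 4)*(q^2 + q - 12) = (q - 3)*(q + 4)*(q + 4)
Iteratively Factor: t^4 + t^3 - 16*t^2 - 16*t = (t + 4)*(t^3 - 3*t^2 - 4*t) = (t + 1)*(t + 4)*(t^2 - 4*t) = (t - 4)*(t + 1)*(t + 4)*(t)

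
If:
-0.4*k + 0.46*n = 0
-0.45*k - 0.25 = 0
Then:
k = -0.56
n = -0.48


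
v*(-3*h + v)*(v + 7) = -3*h*v^2 - 21*h*v + v^3 + 7*v^2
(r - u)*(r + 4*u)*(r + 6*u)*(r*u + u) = r^4*u + 9*r^3*u^2 + r^3*u + 14*r^2*u^3 + 9*r^2*u^2 - 24*r*u^4 + 14*r*u^3 - 24*u^4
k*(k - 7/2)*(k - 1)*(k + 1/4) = k^4 - 17*k^3/4 + 19*k^2/8 + 7*k/8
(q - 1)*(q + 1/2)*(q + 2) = q^3 + 3*q^2/2 - 3*q/2 - 1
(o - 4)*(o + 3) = o^2 - o - 12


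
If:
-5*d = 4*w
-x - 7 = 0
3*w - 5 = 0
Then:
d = -4/3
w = 5/3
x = -7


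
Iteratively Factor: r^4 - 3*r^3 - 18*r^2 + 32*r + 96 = (r - 4)*(r^3 + r^2 - 14*r - 24) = (r - 4)*(r + 2)*(r^2 - r - 12) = (r - 4)*(r + 2)*(r + 3)*(r - 4)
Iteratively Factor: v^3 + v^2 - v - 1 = (v + 1)*(v^2 - 1) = (v + 1)^2*(v - 1)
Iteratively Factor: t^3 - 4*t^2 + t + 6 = (t + 1)*(t^2 - 5*t + 6) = (t - 3)*(t + 1)*(t - 2)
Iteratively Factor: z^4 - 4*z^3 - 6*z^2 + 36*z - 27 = (z - 3)*(z^3 - z^2 - 9*z + 9) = (z - 3)*(z - 1)*(z^2 - 9) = (z - 3)^2*(z - 1)*(z + 3)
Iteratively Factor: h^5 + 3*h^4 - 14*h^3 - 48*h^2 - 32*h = (h - 4)*(h^4 + 7*h^3 + 14*h^2 + 8*h) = (h - 4)*(h + 4)*(h^3 + 3*h^2 + 2*h) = (h - 4)*(h + 1)*(h + 4)*(h^2 + 2*h) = h*(h - 4)*(h + 1)*(h + 4)*(h + 2)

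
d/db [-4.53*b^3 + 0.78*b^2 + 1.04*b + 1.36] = -13.59*b^2 + 1.56*b + 1.04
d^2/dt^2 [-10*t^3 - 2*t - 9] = -60*t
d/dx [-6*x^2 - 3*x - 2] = -12*x - 3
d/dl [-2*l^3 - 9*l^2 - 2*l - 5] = -6*l^2 - 18*l - 2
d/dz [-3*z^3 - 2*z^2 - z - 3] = -9*z^2 - 4*z - 1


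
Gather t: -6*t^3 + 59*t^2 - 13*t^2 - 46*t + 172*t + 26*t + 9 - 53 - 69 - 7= -6*t^3 + 46*t^2 + 152*t - 120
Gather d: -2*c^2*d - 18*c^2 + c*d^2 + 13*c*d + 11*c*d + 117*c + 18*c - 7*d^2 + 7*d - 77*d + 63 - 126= -18*c^2 + 135*c + d^2*(c - 7) + d*(-2*c^2 + 24*c - 70) - 63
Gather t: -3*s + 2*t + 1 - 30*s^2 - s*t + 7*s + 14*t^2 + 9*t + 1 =-30*s^2 + 4*s + 14*t^2 + t*(11 - s) + 2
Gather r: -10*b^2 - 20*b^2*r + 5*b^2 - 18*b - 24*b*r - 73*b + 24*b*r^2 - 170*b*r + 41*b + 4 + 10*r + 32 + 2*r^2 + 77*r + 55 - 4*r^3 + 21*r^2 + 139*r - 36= -5*b^2 - 50*b - 4*r^3 + r^2*(24*b + 23) + r*(-20*b^2 - 194*b + 226) + 55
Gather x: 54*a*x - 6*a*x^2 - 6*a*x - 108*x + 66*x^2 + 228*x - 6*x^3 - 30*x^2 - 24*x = -6*x^3 + x^2*(36 - 6*a) + x*(48*a + 96)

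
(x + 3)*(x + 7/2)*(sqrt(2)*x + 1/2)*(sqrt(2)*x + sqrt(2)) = 2*x^4 + sqrt(2)*x^3/2 + 15*x^3 + 15*sqrt(2)*x^2/4 + 34*x^2 + 17*sqrt(2)*x/2 + 21*x + 21*sqrt(2)/4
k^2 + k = k*(k + 1)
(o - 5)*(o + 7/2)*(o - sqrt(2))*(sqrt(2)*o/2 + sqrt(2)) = sqrt(2)*o^4/2 - o^3 + sqrt(2)*o^3/4 - 41*sqrt(2)*o^2/4 - o^2/2 - 35*sqrt(2)*o/2 + 41*o/2 + 35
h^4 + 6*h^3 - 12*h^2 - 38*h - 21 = (h - 3)*(h + 1)^2*(h + 7)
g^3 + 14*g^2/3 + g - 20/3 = (g - 1)*(g + 5/3)*(g + 4)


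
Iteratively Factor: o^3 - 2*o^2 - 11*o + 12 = (o - 1)*(o^2 - o - 12) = (o - 4)*(o - 1)*(o + 3)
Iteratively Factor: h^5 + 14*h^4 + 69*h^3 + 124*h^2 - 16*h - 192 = (h + 3)*(h^4 + 11*h^3 + 36*h^2 + 16*h - 64) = (h + 3)*(h + 4)*(h^3 + 7*h^2 + 8*h - 16) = (h + 3)*(h + 4)^2*(h^2 + 3*h - 4) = (h - 1)*(h + 3)*(h + 4)^2*(h + 4)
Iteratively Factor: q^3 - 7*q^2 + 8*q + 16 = (q - 4)*(q^2 - 3*q - 4) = (q - 4)^2*(q + 1)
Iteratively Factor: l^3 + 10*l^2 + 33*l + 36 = (l + 3)*(l^2 + 7*l + 12) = (l + 3)*(l + 4)*(l + 3)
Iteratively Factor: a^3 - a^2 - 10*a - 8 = (a + 1)*(a^2 - 2*a - 8) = (a - 4)*(a + 1)*(a + 2)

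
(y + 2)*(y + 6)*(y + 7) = y^3 + 15*y^2 + 68*y + 84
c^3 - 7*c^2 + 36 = (c - 6)*(c - 3)*(c + 2)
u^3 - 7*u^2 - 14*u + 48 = (u - 8)*(u - 2)*(u + 3)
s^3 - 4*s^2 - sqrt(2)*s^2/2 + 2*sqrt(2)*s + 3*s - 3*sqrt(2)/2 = (s - 3)*(s - 1)*(s - sqrt(2)/2)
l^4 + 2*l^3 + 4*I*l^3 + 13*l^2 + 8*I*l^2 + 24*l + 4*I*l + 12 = (l - 2*I)*(l + 6*I)*(-I*l - I)*(I*l + I)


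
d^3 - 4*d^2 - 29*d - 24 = (d - 8)*(d + 1)*(d + 3)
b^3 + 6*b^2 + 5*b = b*(b + 1)*(b + 5)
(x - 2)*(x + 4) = x^2 + 2*x - 8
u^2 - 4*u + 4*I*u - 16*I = (u - 4)*(u + 4*I)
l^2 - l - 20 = (l - 5)*(l + 4)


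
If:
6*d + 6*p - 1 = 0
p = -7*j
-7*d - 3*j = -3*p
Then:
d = 4/73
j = -7/438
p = 49/438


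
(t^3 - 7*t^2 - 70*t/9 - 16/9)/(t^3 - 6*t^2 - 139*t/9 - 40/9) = (3*t + 2)/(3*t + 5)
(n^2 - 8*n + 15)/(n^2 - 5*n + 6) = (n - 5)/(n - 2)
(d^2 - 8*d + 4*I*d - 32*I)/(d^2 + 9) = (d^2 + 4*d*(-2 + I) - 32*I)/(d^2 + 9)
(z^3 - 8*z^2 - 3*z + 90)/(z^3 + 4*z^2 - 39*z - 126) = (z - 5)/(z + 7)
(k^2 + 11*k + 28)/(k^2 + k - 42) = (k + 4)/(k - 6)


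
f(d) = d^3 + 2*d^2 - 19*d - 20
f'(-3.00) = -4.00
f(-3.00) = 28.00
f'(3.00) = 20.00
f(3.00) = -32.00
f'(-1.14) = -19.66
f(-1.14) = 2.78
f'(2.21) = 4.49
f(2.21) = -41.43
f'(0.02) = -18.92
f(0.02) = -20.38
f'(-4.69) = 28.23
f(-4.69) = 9.94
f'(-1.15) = -19.63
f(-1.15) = 2.97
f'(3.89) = 41.96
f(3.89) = -4.78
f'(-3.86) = 10.26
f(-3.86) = 25.63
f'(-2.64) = -8.65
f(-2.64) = 25.70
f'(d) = 3*d^2 + 4*d - 19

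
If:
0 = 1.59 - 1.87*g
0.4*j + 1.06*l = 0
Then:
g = 0.85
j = -2.65*l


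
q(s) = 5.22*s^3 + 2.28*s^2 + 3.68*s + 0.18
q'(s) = 15.66*s^2 + 4.56*s + 3.68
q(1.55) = 30.80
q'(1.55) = 48.37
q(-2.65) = -90.70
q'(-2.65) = 101.57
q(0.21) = 1.10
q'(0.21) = 5.33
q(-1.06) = -7.38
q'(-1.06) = 16.44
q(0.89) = 8.94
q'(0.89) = 20.14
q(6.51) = 1560.93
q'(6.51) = 697.04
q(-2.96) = -126.11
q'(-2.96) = 127.39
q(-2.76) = -102.36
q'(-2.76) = 110.39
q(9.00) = 4023.36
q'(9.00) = 1313.18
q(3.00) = 172.68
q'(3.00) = 158.30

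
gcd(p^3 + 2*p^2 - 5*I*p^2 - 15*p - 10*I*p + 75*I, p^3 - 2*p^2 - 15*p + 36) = p - 3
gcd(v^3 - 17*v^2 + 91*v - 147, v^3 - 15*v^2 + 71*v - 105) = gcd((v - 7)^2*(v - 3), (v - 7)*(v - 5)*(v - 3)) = v^2 - 10*v + 21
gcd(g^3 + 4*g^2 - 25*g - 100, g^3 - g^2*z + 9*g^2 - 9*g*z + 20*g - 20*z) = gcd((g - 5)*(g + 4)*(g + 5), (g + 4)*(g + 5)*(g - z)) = g^2 + 9*g + 20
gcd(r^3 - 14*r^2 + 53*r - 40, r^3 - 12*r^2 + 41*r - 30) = r^2 - 6*r + 5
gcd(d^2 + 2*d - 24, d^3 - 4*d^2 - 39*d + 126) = d + 6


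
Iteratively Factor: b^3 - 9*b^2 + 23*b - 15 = (b - 5)*(b^2 - 4*b + 3) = (b - 5)*(b - 1)*(b - 3)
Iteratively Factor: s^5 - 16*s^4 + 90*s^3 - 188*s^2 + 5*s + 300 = (s - 5)*(s^4 - 11*s^3 + 35*s^2 - 13*s - 60) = (s - 5)^2*(s^3 - 6*s^2 + 5*s + 12) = (s - 5)^2*(s - 3)*(s^2 - 3*s - 4) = (s - 5)^2*(s - 4)*(s - 3)*(s + 1)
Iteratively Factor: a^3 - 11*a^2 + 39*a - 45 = (a - 3)*(a^2 - 8*a + 15) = (a - 3)^2*(a - 5)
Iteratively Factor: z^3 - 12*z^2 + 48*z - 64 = (z - 4)*(z^2 - 8*z + 16) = (z - 4)^2*(z - 4)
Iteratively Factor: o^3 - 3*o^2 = (o)*(o^2 - 3*o) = o*(o - 3)*(o)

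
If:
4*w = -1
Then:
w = -1/4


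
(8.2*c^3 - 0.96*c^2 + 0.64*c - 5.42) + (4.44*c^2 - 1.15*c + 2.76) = 8.2*c^3 + 3.48*c^2 - 0.51*c - 2.66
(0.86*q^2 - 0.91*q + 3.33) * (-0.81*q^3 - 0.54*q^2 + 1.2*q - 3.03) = -0.6966*q^5 + 0.2727*q^4 - 1.1739*q^3 - 5.496*q^2 + 6.7533*q - 10.0899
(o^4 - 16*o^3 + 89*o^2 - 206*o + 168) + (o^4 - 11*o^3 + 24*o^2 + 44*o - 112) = 2*o^4 - 27*o^3 + 113*o^2 - 162*o + 56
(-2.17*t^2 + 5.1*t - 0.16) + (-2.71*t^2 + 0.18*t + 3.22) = -4.88*t^2 + 5.28*t + 3.06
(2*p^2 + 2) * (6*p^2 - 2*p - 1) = 12*p^4 - 4*p^3 + 10*p^2 - 4*p - 2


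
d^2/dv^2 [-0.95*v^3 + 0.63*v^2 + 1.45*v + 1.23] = 1.26 - 5.7*v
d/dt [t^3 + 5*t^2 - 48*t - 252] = 3*t^2 + 10*t - 48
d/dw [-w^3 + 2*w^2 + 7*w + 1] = -3*w^2 + 4*w + 7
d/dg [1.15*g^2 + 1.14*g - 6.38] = 2.3*g + 1.14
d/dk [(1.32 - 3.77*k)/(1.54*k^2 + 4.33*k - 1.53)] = (5.8058*k^2 - 4.0656*k + 0.0525000000000002)/(2.3716*k^4 + 13.3364*k^3 + 14.0365*k^2 - 13.2498*k + 2.3409)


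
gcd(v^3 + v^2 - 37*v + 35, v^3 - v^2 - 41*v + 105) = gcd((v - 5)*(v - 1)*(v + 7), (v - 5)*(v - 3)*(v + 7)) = v^2 + 2*v - 35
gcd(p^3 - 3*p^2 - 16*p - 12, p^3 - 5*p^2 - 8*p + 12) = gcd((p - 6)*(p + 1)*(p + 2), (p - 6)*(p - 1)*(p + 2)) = p^2 - 4*p - 12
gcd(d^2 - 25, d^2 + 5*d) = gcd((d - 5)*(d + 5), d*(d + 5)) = d + 5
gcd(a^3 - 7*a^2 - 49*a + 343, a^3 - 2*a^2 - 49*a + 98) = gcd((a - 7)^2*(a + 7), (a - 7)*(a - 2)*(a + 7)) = a^2 - 49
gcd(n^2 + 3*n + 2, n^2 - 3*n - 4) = n + 1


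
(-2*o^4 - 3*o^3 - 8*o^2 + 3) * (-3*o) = 6*o^5 + 9*o^4 + 24*o^3 - 9*o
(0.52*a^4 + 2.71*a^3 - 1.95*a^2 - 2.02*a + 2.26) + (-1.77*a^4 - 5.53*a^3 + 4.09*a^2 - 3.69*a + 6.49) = -1.25*a^4 - 2.82*a^3 + 2.14*a^2 - 5.71*a + 8.75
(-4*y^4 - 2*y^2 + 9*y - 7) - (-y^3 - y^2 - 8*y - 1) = -4*y^4 + y^3 - y^2 + 17*y - 6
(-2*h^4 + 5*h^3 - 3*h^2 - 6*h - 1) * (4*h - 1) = -8*h^5 + 22*h^4 - 17*h^3 - 21*h^2 + 2*h + 1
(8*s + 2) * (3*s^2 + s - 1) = 24*s^3 + 14*s^2 - 6*s - 2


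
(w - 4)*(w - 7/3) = w^2 - 19*w/3 + 28/3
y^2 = y^2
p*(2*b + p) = 2*b*p + p^2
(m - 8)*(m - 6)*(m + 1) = m^3 - 13*m^2 + 34*m + 48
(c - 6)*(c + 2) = c^2 - 4*c - 12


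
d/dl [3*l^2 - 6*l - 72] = 6*l - 6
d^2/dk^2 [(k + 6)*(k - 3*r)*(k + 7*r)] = 6*k + 8*r + 12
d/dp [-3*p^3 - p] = -9*p^2 - 1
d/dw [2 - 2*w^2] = -4*w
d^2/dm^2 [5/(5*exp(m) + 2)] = (125*exp(m) - 50)*exp(m)/(5*exp(m) + 2)^3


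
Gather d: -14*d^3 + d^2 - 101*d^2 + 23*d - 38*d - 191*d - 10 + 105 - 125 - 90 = -14*d^3 - 100*d^2 - 206*d - 120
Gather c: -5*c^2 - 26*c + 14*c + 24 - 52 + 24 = -5*c^2 - 12*c - 4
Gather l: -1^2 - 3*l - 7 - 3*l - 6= -6*l - 14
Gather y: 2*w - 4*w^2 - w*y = -4*w^2 - w*y + 2*w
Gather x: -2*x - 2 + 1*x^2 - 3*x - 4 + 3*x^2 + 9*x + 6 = 4*x^2 + 4*x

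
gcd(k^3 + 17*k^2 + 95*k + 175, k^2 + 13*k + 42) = k + 7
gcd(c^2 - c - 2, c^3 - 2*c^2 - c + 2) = c^2 - c - 2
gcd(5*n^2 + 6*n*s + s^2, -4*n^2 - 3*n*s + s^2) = n + s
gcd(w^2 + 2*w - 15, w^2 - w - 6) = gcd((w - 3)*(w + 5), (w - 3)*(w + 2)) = w - 3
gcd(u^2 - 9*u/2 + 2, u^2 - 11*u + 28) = u - 4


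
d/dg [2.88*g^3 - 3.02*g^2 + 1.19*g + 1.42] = 8.64*g^2 - 6.04*g + 1.19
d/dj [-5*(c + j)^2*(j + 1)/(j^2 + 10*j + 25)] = 5*(c + j)*(2*(c + j)*(j + 1)*(j + 5) - (c + 3*j + 2)*(j^2 + 10*j + 25))/(j^2 + 10*j + 25)^2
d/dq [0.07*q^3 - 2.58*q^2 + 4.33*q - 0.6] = 0.21*q^2 - 5.16*q + 4.33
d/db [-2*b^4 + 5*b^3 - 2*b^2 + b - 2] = -8*b^3 + 15*b^2 - 4*b + 1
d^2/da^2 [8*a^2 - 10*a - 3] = 16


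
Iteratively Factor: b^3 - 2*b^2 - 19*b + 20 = (b - 1)*(b^2 - b - 20) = (b - 1)*(b + 4)*(b - 5)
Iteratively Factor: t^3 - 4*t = (t)*(t^2 - 4) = t*(t - 2)*(t + 2)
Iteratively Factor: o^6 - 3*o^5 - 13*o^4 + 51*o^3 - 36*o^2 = (o)*(o^5 - 3*o^4 - 13*o^3 + 51*o^2 - 36*o) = o^2*(o^4 - 3*o^3 - 13*o^2 + 51*o - 36) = o^2*(o - 3)*(o^3 - 13*o + 12) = o^2*(o - 3)*(o - 1)*(o^2 + o - 12) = o^2*(o - 3)*(o - 1)*(o + 4)*(o - 3)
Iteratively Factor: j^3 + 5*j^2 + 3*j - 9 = (j + 3)*(j^2 + 2*j - 3) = (j - 1)*(j + 3)*(j + 3)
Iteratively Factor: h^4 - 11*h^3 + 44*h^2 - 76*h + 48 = (h - 2)*(h^3 - 9*h^2 + 26*h - 24) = (h - 3)*(h - 2)*(h^2 - 6*h + 8) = (h - 3)*(h - 2)^2*(h - 4)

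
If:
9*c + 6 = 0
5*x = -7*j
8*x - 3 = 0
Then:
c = -2/3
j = -15/56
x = 3/8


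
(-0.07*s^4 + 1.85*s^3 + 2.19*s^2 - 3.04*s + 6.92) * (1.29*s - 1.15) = -0.0903*s^5 + 2.467*s^4 + 0.6976*s^3 - 6.4401*s^2 + 12.4228*s - 7.958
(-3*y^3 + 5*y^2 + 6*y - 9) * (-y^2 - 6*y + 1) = 3*y^5 + 13*y^4 - 39*y^3 - 22*y^2 + 60*y - 9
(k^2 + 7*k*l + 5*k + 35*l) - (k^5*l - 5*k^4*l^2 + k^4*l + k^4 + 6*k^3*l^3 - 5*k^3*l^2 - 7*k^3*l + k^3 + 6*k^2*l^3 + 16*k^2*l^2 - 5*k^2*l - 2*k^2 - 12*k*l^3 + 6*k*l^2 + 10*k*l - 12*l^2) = -k^5*l + 5*k^4*l^2 - k^4*l - k^4 - 6*k^3*l^3 + 5*k^3*l^2 + 7*k^3*l - k^3 - 6*k^2*l^3 - 16*k^2*l^2 + 5*k^2*l + 3*k^2 + 12*k*l^3 - 6*k*l^2 - 3*k*l + 5*k + 12*l^2 + 35*l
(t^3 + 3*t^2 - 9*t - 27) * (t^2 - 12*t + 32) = t^5 - 9*t^4 - 13*t^3 + 177*t^2 + 36*t - 864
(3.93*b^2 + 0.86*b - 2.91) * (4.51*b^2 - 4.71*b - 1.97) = 17.7243*b^4 - 14.6317*b^3 - 24.9168*b^2 + 12.0119*b + 5.7327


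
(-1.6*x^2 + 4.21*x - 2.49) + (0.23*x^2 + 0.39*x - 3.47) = -1.37*x^2 + 4.6*x - 5.96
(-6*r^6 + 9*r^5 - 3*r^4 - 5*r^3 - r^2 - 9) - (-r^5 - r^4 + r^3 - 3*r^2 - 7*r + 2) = -6*r^6 + 10*r^5 - 2*r^4 - 6*r^3 + 2*r^2 + 7*r - 11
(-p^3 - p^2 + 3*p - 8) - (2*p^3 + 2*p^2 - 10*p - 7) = -3*p^3 - 3*p^2 + 13*p - 1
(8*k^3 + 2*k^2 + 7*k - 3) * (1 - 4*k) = -32*k^4 - 26*k^2 + 19*k - 3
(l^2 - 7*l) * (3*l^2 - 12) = 3*l^4 - 21*l^3 - 12*l^2 + 84*l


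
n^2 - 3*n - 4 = (n - 4)*(n + 1)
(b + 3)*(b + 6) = b^2 + 9*b + 18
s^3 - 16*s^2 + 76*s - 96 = (s - 8)*(s - 6)*(s - 2)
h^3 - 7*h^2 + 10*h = h*(h - 5)*(h - 2)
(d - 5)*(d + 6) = d^2 + d - 30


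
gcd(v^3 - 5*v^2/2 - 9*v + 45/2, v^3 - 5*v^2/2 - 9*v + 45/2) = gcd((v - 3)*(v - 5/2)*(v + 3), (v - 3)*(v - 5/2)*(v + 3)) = v^3 - 5*v^2/2 - 9*v + 45/2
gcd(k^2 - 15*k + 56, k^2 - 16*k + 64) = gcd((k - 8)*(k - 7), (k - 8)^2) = k - 8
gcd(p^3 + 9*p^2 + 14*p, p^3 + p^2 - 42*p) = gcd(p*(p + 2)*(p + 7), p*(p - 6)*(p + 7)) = p^2 + 7*p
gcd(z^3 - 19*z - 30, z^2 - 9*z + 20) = z - 5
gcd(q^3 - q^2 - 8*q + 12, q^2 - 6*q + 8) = q - 2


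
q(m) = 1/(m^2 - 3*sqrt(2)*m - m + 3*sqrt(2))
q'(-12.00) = 0.00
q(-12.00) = 0.00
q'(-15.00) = 0.00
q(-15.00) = 0.00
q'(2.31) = 0.10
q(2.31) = -0.39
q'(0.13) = 0.39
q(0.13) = 0.28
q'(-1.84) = 0.03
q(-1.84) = 0.06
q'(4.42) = -9.78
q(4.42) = 1.65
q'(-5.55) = 0.00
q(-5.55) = 0.02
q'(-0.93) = 0.07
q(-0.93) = 0.10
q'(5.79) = -0.12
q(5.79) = 0.13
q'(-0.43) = 0.14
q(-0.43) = 0.15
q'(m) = (-2*m + 1 + 3*sqrt(2))/(m^2 - 3*sqrt(2)*m - m + 3*sqrt(2))^2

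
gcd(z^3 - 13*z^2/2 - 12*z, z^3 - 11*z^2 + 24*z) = z^2 - 8*z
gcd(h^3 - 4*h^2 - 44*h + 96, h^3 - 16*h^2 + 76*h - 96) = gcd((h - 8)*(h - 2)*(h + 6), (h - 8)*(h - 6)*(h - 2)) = h^2 - 10*h + 16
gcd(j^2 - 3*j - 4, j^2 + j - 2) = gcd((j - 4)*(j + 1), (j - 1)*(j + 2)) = 1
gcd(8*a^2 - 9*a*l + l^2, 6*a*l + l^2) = 1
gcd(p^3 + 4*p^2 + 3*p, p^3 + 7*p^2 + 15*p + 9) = p^2 + 4*p + 3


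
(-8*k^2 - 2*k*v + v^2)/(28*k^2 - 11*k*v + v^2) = (2*k + v)/(-7*k + v)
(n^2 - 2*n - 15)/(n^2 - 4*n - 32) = (-n^2 + 2*n + 15)/(-n^2 + 4*n + 32)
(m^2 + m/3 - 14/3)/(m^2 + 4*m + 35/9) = 3*(m - 2)/(3*m + 5)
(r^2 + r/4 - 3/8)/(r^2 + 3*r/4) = (r - 1/2)/r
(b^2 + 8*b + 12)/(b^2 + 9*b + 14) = (b + 6)/(b + 7)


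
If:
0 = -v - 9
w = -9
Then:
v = -9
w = -9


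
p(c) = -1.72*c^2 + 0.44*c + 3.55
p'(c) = 0.44 - 3.44*c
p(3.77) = -19.24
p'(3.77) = -12.53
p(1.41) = 0.75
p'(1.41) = -4.41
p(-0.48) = 2.94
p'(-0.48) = 2.09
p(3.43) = -15.18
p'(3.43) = -11.36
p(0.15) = 3.58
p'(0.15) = -0.08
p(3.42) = -15.06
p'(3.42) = -11.32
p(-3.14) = -14.79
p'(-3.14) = 11.24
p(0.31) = 3.52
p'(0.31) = -0.63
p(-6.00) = -61.01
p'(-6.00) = 21.08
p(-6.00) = -61.01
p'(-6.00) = 21.08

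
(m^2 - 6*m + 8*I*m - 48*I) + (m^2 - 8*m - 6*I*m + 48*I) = 2*m^2 - 14*m + 2*I*m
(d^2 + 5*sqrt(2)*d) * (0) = 0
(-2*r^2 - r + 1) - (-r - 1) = 2 - 2*r^2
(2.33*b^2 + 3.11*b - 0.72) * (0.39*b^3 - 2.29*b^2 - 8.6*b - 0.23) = 0.9087*b^5 - 4.1228*b^4 - 27.4407*b^3 - 25.6331*b^2 + 5.4767*b + 0.1656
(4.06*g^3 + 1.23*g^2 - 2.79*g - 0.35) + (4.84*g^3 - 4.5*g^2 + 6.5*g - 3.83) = 8.9*g^3 - 3.27*g^2 + 3.71*g - 4.18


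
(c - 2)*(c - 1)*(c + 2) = c^3 - c^2 - 4*c + 4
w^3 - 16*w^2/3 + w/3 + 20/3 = (w - 5)*(w - 4/3)*(w + 1)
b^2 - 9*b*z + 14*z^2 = (b - 7*z)*(b - 2*z)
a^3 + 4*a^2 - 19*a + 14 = (a - 2)*(a - 1)*(a + 7)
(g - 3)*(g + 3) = g^2 - 9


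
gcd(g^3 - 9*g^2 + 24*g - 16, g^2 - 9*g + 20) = g - 4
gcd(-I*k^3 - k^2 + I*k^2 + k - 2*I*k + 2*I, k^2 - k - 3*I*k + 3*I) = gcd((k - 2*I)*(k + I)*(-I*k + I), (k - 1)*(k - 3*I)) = k - 1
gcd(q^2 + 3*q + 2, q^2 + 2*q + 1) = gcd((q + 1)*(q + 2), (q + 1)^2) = q + 1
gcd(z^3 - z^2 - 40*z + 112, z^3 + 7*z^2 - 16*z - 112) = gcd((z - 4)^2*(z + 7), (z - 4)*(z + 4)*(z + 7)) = z^2 + 3*z - 28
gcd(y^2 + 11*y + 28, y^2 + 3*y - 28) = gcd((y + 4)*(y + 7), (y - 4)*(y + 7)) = y + 7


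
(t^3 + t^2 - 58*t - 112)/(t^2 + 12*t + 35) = (t^2 - 6*t - 16)/(t + 5)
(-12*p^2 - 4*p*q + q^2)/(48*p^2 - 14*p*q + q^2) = (-2*p - q)/(8*p - q)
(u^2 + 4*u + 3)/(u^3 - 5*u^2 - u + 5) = (u + 3)/(u^2 - 6*u + 5)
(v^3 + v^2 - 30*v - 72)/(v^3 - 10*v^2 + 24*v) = (v^2 + 7*v + 12)/(v*(v - 4))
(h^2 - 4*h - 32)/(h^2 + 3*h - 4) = (h - 8)/(h - 1)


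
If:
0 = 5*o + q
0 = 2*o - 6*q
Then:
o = 0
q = 0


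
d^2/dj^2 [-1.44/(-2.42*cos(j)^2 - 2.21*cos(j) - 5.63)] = (-33.732864*(1 - cos(j)^2)^2 - 23.104224*cos(j)^3 + 54.57816*cos(j)^2 + 64.12536*cos(j) + 8.56022399999999)/(2.42*cos(j)^2 + 2.21*cos(j) + 5.63)^3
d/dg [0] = 0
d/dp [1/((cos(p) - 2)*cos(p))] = 2*(-sin(p)/cos(p)^2 + tan(p))/(cos(p) - 2)^2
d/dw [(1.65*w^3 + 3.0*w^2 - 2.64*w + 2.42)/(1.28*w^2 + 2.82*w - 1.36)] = (2.112*w^4 + 9.306*w^3 + 5.1072*w^2 - 14.3552*w - 3.234)/(1.6384*w^4 + 7.2192*w^3 + 4.4708*w^2 - 7.6704*w + 1.8496)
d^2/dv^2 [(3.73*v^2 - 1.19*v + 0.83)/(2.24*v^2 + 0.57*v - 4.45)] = (2.8421709430404e-14*v^4 - 21.466816*v^3 + 248.071488*v^2 - 64.813056*v + 158.775994)/(11.239424*v^6 + 8.580096*v^5 - 64.801632*v^4 - 33.905367*v^3 + 128.735385*v^2 + 33.862275*v - 88.121125)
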